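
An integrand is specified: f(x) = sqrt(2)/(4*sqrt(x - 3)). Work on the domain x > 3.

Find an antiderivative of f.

An antiderivative is F(x) = sqrt(x/2 - 3/2).

For F(x) to be correct the identity F'(x) - f(x) = 0 must hold.
Check: d/dx[sqrt(x/2 - 3/2)] = sqrt(2)/(4*sqrt(x - 3)) = f(x).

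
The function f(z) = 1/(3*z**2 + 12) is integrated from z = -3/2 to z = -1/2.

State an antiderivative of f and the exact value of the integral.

Antiderivative: F(z) = atan(z/2)/6; value = -atan(1/4)/6 + atan(3/4)/6

Since d/dz undoes antidifferentiation here, F'(z) = f(z) is required of F(z).
F(z) = atan(z/2)/6 is an antiderivative of f.
Check: d/dz[atan(z/2)/6] = 1/(3*z**2 + 12) = f(z).
F(-1/2) = -atan(1/4)/6; F(-3/2) = -atan(3/4)/6.
Integral = F(-1/2) - F(-3/2) = -atan(1/4)/6 + atan(3/4)/6.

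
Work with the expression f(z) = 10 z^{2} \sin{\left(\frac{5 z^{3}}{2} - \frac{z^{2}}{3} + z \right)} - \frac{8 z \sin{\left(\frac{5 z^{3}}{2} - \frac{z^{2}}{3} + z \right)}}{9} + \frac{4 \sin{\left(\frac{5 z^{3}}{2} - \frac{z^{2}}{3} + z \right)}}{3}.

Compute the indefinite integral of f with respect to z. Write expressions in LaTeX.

The substitution u = \frac{5 z^{3}}{2} - \frac{z^{2}}{3} + z works: f is exactly (dF/du)*(du/dz) for that inner function.
Check: d/dz[- \frac{4 \cos{\left(\frac{5 z^{3}}{2} - \frac{z^{2}}{3} + z \right)}}{3}] = 10 z^{2} \sin{\left(\frac{5 z^{3}}{2} - \frac{z^{2}}{3} + z \right)} - \frac{8 z \sin{\left(\frac{5 z^{3}}{2} - \frac{z^{2}}{3} + z \right)}}{9} + \frac{4 \sin{\left(\frac{5 z^{3}}{2} - \frac{z^{2}}{3} + z \right)}}{3} = f(z).

F(z) = - \frac{4 \cos{\left(\frac{5 z^{3}}{2} - \frac{z^{2}}{3} + z \right)}}{3} + C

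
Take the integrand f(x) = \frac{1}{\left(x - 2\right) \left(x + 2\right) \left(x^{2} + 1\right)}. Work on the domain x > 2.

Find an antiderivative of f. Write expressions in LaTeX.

An antiderivative is F(x) = \frac{\log{\left(x - 2 \right)} - \log{\left(x + 2 \right)} - 4 \operatorname{atan}{\left(x \right)}}{20}.

Factor the denominator (\left(x - 2\right) \left(x + 2\right) \left(x^{2} + 1\right)) and decompose: f = - \frac{1}{5 \left(x^{2} + 1\right)} - \frac{1}{20 \left(x + 2\right)} + \frac{1}{20 \left(x - 2\right)}; each piece integrates to a log, atan, or power term.
Check: d/dx[\frac{\log{\left(x - 2 \right)} - \log{\left(x + 2 \right)} - 4 \operatorname{atan}{\left(x \right)}}{20}] = \frac{1}{x^{4} - 3 x^{2} - 4}, which equals f(x).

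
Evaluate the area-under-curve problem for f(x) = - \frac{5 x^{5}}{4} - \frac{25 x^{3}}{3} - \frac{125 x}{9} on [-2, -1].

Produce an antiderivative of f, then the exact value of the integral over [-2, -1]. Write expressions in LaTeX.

Antiderivative: F(x) = - \frac{5 x^{6}}{24} - \frac{25 x^{4}}{12} - \frac{125 x^{2}}{18}; value = \frac{1565}{24}

f matches the chain-rule pattern g'(h)*h' with inner function h(x) = \frac{x^{2}}{2} + \frac{5}{3}; substituting u = h(x) collapses the integral.
F(x) = - \frac{5 x^{6}}{24} - \frac{25 x^{4}}{12} - \frac{125 x^{2}}{18} is an antiderivative of f.
Check: d/dx[- \frac{5 x^{6}}{24} - \frac{25 x^{4}}{12} - \frac{125 x^{2}}{18}] = - \frac{5 x^{5}}{4} - \frac{25 x^{3}}{3} - \frac{125 x}{9} = f(x).
F(-1) = - \frac{665}{72}; F(-2) = - \frac{670}{9}.
Integral = F(-1) - F(-2) = \frac{1565}{24}.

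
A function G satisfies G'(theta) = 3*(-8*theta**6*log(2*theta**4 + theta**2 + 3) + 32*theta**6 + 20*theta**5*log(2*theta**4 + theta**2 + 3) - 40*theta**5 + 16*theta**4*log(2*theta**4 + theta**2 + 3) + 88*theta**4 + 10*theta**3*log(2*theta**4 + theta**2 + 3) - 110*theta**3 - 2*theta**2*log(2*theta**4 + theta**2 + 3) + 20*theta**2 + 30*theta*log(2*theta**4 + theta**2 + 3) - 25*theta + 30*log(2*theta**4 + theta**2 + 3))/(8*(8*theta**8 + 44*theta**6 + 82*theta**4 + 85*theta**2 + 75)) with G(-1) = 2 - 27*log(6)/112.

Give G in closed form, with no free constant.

G(theta) = 3*theta*log(2*theta**4 + theta**2 + 3)/(8*theta**2 + 20) + 2 - 15*log(2*theta**4 + theta**2 + 3)/(32*theta**2 + 80)

For G(theta) to be correct, d/dtheta[G] must agree with the stated G'(theta) identically.
A general antiderivative is 3*(theta - 5/4)*log(2*theta**4 + theta**2 + 3)/(4*(2*theta**2 + 5)) + C.
The condition gives C = 2 - 27*log(6)/112 - (-27*log(6)/112) = 2.
So G(theta) = 3*theta*log(2*theta**4 + theta**2 + 3)/(8*theta**2 + 20) + 2 - 15*log(2*theta**4 + theta**2 + 3)/(32*theta**2 + 80).
Check: d/dtheta[3*theta*log(2*theta**4 + theta**2 + 3)/(8*theta**2 + 20) + 2 - 15*log(2*theta**4 + theta**2 + 3)/(32*theta**2 + 80)] = (-24*theta**6*log(2*theta**4 + theta**2 + 3) + 96*theta**6 + 60*theta**5*log(2*theta**4 + theta**2 + 3) - 120*theta**5 + 48*theta**4*log(2*theta**4 + theta**2 + 3) + 264*theta**4 + 30*theta**3*log(2*theta**4 + theta**2 + 3) - 330*theta**3 - 6*theta**2*log(2*theta**4 + theta**2 + 3) + 60*theta**2 + 90*theta*log(2*theta**4 + theta**2 + 3) - 75*theta + 90*log(2*theta**4 + theta**2 + 3))/(64*theta**8 + 352*theta**6 + 656*theta**4 + 680*theta**2 + 600), which equals G'(theta).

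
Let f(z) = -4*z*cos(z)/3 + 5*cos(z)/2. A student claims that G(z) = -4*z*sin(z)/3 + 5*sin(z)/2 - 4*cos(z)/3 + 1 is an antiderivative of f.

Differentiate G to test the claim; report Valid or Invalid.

d/dz[G] = -4*z*cos(z)/3 + 5*cos(z)/2
This equals f(z) exactly, so the claim holds.

Valid - the claim checks out under differentiation.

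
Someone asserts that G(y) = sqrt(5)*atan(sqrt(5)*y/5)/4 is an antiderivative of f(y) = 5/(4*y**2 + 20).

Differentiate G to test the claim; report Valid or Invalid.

d/dy[G] = 5/(4*y**2 + 20)
This equals f(y) exactly, so the claim holds.

Valid. The derivative of G reproduces f.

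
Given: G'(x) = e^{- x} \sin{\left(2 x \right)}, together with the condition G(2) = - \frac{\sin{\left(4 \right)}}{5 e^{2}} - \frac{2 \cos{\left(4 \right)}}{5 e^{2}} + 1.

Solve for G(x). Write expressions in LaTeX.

Since d/dx undoes antidifferentiation here, G(x) must give back the stated G'(x).
A general antiderivative is - \frac{e^{- x} \sin{\left(2 x \right)}}{5} - \frac{2 e^{- x} \cos{\left(2 x \right)}}{5} + C.
The condition gives C = - \frac{\sin{\left(4 \right)}}{5 e^{2}} - \frac{2 \cos{\left(4 \right)}}{5 e^{2}} + 1 - (- \frac{\sin{\left(4 \right)}}{5 e^{2}} - \frac{2 \cos{\left(4 \right)}}{5 e^{2}}) = 1.
So G(x) = \frac{\left(5 e^{x} - \sin{\left(2 x \right)} - 2 \cos{\left(2 x \right)}\right) e^{- x}}{5}.
Check: d/dx[\frac{\left(5 e^{x} - \sin{\left(2 x \right)} - 2 \cos{\left(2 x \right)}\right) e^{- x}}{5}] = e^{- x} \sin{\left(2 x \right)} = G'(x).

G(x) = \frac{\left(5 e^{x} - \sin{\left(2 x \right)} - 2 \cos{\left(2 x \right)}\right) e^{- x}}{5}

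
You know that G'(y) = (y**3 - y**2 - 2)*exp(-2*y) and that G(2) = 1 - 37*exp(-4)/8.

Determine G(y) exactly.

G(y) = (-4*y**3 - 2*y**2 - 2*y + 8*exp(2*y) + 7)*exp(-2*y)/8

Recognize the product-rule pattern: G'(y) = u'v + uv' with u = -y**3/2 - y**2/4 - y/4 + 7/8, v = exp(-2*y), so integration by parts undoes it.
A general antiderivative is (-4*y**3 - 2*y**2 - 2*y + 7)*exp(-2*y)/8 + C.
The condition gives C = 1 - 37*exp(-4)/8 - (-37*exp(-4)/8) = 1.
So G(y) = (-4*y**3 - 2*y**2 - 2*y + 8*exp(2*y) + 7)*exp(-2*y)/8.
Check: d/dy[(-4*y**3 - 2*y**2 - 2*y + 8*exp(2*y) + 7)*exp(-2*y)/8] = (y**3 - y**2 - 2)*exp(-2*y) = G'(y).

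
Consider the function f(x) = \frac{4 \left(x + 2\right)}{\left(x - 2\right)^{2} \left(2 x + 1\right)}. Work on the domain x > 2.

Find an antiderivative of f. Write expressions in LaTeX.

The denominator factors as \left(x - 2\right)^{2} \left(2 x + 1\right); partial fractions split f into directly integrable pieces: \frac{24}{25 \left(2 x + 1\right)} - \frac{12}{25 \left(x - 2\right)} + \frac{16}{5 \left(x - 2\right)^{2}}.
Check: d/dx[\frac{4 \left(- 3 \left(x - 2\right) \log{\left(x - 2 \right)} + 3 \left(x - 2\right) \log{\left(x + \frac{1}{2} \right)} - 20\right)}{25 \left(x - 2\right)}] = \frac{4 x + 8}{2 x^{3} - 7 x^{2} + 4 x + 4}, which equals f(x).

An antiderivative is F(x) = \frac{4 \left(- 3 \left(x - 2\right) \log{\left(x - 2 \right)} + 3 \left(x - 2\right) \log{\left(x + \frac{1}{2} \right)} - 20\right)}{25 \left(x - 2\right)}.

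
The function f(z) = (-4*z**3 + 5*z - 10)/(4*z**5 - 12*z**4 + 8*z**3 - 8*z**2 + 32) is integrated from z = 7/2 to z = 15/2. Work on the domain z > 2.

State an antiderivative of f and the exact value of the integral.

Antiderivative: F(z) = -(66*z*log(z - 2) + 44*z*log(z + 1) - 55*z*log(z**2 + 2) + 76*sqrt(2)*z*atan(sqrt(2)*z/2) - 132*log(z - 2) - 88*log(z + 1) + 110*log(z**2 + 2) - 152*sqrt(2)*atan(sqrt(2)*z/2) - 192)/(432*(z - 2)); value = -19*sqrt(2)*atan(15*sqrt(2)/4)/108 - 55*log(57/4)/432 - 11*log(11/2)/72 - 11*log(17/2)/108 - 64/297 + 11*log(3/2)/72 + 11*log(9/2)/108 + 19*sqrt(2)*atan(7*sqrt(2)/4)/108 + 55*log(233/4)/432

The denominator factors as 4*(z - 2)**2*(z + 1)*(z**2 + 2); partial fractions split f into directly integrable pieces: (55*z - 76)/(216*(z**2 + 2)) - 11/(108*(z + 1)) - 11/(72*(z - 2)) - 4/(9*(z - 2)**2).
F(z) = -(66*z*log(z - 2) + 44*z*log(z + 1) - 55*z*log(z**2 + 2) + 76*sqrt(2)*z*atan(sqrt(2)*z/2) - 132*log(z - 2) - 88*log(z + 1) + 110*log(z**2 + 2) - 152*sqrt(2)*atan(sqrt(2)*z/2) - 192)/(432*(z - 2)) is an antiderivative of f.
Check: d/dz[-(66*z*log(z - 2) + 44*z*log(z + 1) - 55*z*log(z**2 + 2) + 76*sqrt(2)*z*atan(sqrt(2)*z/2) - 132*log(z - 2) - 88*log(z + 1) + 110*log(z**2 + 2) - 152*sqrt(2)*atan(sqrt(2)*z/2) - 192)/(432*(z - 2))] = (-4*z**3 + 5*z - 10)/(4*z**5 - 12*z**4 + 8*z**3 - 8*z**2 + 32) = f(z).
F(15/2) = -19*sqrt(2)*atan(15*sqrt(2)/4)/108 - 11*log(11/2)/72 - 11*log(17/2)/108 + 8/99 + 55*log(233/4)/432; F(7/2) = -19*sqrt(2)*atan(7*sqrt(2)/4)/108 - 11*log(9/2)/108 - 11*log(3/2)/72 + 8/27 + 55*log(57/4)/432.
Integral = F(15/2) - F(7/2) = -19*sqrt(2)*atan(15*sqrt(2)/4)/108 - 55*log(57/4)/432 - 11*log(11/2)/72 - 11*log(17/2)/108 - 64/297 + 11*log(3/2)/72 + 11*log(9/2)/108 + 19*sqrt(2)*atan(7*sqrt(2)/4)/108 + 55*log(233/4)/432.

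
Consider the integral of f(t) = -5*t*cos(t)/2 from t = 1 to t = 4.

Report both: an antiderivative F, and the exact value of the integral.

Antiderivative: F(t) = -5*t*sin(t)/2 - 5*cos(t)/2; value = 5*cos(1)/2 - 5*cos(4)/2 + 5*sin(1)/2 - 10*sin(4)

Whatever form F(t) takes, F'(t) = f(t) is non-negotiable.
F(t) = -5*t*sin(t)/2 - 5*cos(t)/2 is an antiderivative of f.
Check: d/dt[-5*t*sin(t)/2 - 5*cos(t)/2] = -5*t*cos(t)/2 = f(t).
F(4) = -5*cos(4)/2 - 10*sin(4); F(1) = -5*sin(1)/2 - 5*cos(1)/2.
Integral = F(4) - F(1) = 5*cos(1)/2 - 5*cos(4)/2 + 5*sin(1)/2 - 10*sin(4).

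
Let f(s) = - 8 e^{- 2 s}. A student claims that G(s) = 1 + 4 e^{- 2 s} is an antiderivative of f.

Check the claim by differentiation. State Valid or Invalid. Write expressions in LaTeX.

Valid - the claim checks out under differentiation.

d/ds[G] = - 8 e^{- 2 s}
This equals f(s) exactly, so the claim holds.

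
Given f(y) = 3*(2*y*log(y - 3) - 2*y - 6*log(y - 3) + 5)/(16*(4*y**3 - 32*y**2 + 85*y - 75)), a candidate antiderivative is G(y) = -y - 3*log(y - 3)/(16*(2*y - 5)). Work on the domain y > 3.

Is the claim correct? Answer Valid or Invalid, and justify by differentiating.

d/dy[G] = (-64*y**3 + 512*y**2 + 6*y*log(y - 3) - 1366*y - 18*log(y - 3) + 1215)/(64*y**3 - 512*y**2 + 1360*y - 1200)
d/dy[G] - f(y) = -1 != 0.

Invalid: d/dy[G] - f = -1, which is not 0.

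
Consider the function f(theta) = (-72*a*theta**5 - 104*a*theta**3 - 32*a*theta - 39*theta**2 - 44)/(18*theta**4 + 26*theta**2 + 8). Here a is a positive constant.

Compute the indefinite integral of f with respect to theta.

Whatever form F(theta) takes, F'(theta) = f(theta) is non-negotiable.
Check: d/dtheta[(-4*a*theta**2 + atan(theta) - 8*atan(3*theta/2))/2] = (-72*a*theta**5 - 104*a*theta**3 - 32*a*theta - 39*theta**2 - 44)/(18*theta**4 + 26*theta**2 + 8) = f(theta).

F(theta) = (-4*a*theta**2 + atan(theta) - 8*atan(3*theta/2))/2 + C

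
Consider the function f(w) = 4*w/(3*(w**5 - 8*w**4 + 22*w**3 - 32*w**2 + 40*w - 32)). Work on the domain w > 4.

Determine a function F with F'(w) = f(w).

The denominator factors as 3*(w - 4)*(w - 2)**2*(w**2 + 2); partial fractions split f into directly integrable pieces: 2/(27*(w**2 + 2)) - 2/(27*(w - 2)) - 2/(9*(w - 2)**2) + 2/(27*(w - 4)).
Check: d/dw[2*log(w - 4)/27 - 2*log(w - 2)/27 + sqrt(2)*atan(sqrt(2)*w/2)/27 + 4/(18*w - 36)] = 4*w/(3*w**5 - 24*w**4 + 66*w**3 - 96*w**2 + 120*w - 96), which equals f(w).

An antiderivative is F(w) = 2*log(w - 4)/27 - 2*log(w - 2)/27 + sqrt(2)*atan(sqrt(2)*w/2)/27 + 4/(18*w - 36).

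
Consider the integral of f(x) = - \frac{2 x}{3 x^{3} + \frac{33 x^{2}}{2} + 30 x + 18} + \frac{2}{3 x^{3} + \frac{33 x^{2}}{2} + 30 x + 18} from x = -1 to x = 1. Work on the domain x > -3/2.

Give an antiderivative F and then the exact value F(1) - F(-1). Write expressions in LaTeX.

The denominator factors as 3 \left(x + 2\right)^{2} \left(2 x + 3\right); partial fractions split f into directly integrable pieces: \frac{40}{3 \left(2 x + 3\right)} - \frac{20}{3 \left(x + 2\right)} - \frac{4}{\left(x + 2\right)^{2}}.
F(x) = \frac{20 x \log{\left(x + \frac{3}{2} \right)} - 20 x \log{\left(x + 2 \right)} + 40 \log{\left(x + \frac{3}{2} \right)} - 40 \log{\left(x + 2 \right)} + 12}{3 x + 6} is an antiderivative of f.
Check: d/dx[\frac{20 x \log{\left(x + \frac{3}{2} \right)} - 20 x \log{\left(x + 2 \right)} + 40 \log{\left(x + \frac{3}{2} \right)} - 40 \log{\left(x + 2 \right)} + 12}{3 x + 6}] = \frac{4 - 4 x}{6 x^{3} + 33 x^{2} + 60 x + 36}, which equals f(x).
F(1) = - \frac{20 \log{\left(3 \right)}}{3} + \frac{4}{3} + \frac{20 \log{\left(\frac{5}{2} \right)}}{3}; F(-1) = 4 - \frac{20 \log{\left(2 \right)}}{3}.
Integral = F(1) - F(-1) = - \frac{20 \log{\left(3 \right)}}{3} - \frac{8}{3} + \frac{20 \log{\left(2 \right)}}{3} + \frac{20 \log{\left(\frac{5}{2} \right)}}{3}.

Antiderivative: F(x) = \frac{20 x \log{\left(x + \frac{3}{2} \right)} - 20 x \log{\left(x + 2 \right)} + 40 \log{\left(x + \frac{3}{2} \right)} - 40 \log{\left(x + 2 \right)} + 12}{3 x + 6}; value = - \frac{20 \log{\left(3 \right)}}{3} - \frac{8}{3} + \frac{20 \log{\left(2 \right)}}{3} + \frac{20 \log{\left(\frac{5}{2} \right)}}{3}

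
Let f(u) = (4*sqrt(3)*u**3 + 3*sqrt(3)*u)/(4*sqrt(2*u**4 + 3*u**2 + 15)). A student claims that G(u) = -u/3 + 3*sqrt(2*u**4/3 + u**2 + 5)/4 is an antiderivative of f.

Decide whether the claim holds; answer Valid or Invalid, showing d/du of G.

d/du[G] = (12*sqrt(3)*u**3 + 9*sqrt(3)*u - 4*sqrt(2*u**4 + 3*u**2 + 15))/(12*sqrt(2*u**4 + 3*u**2 + 15))
d/du[G] - f(u) = -1/3 != 0.

Invalid: d/du[G] - f = -1/3, which is not 0.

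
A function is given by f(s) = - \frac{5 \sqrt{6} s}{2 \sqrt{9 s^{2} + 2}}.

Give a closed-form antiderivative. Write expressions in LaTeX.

An antiderivative is F(s) = - \frac{5 \sqrt{\frac{3 s^{2}}{2} + \frac{1}{3}}}{3}.

The substitution u = \frac{3 s^{2}}{2} + \frac{1}{3} works: f is exactly (dF/du)*(du/ds) for that inner function.
Check: d/ds[- \frac{5 \sqrt{\frac{3 s^{2}}{2} + \frac{1}{3}}}{3}] = - \frac{5 \sqrt{6} s}{2 \sqrt{9 s^{2} + 2}} = f(s).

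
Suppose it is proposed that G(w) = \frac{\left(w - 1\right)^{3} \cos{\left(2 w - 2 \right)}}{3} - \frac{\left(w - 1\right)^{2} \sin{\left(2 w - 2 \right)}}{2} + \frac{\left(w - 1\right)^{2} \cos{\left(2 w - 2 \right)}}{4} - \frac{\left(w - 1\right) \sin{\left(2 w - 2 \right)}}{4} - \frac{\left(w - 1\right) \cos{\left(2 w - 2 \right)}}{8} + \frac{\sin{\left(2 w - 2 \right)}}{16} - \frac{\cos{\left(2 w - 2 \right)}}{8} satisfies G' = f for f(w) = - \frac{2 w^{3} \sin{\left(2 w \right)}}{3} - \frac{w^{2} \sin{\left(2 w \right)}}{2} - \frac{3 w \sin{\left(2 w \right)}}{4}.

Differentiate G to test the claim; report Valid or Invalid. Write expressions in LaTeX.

Invalid: d/dw[G] - f = \frac{2 w^{3} \sin{\left(2 w \right)}}{3} - \frac{2 w^{3} \sin{\left(2 w - 2 \right)}}{3} + \frac{w^{2} \sin{\left(2 w \right)}}{2} + \frac{3 w^{2} \sin{\left(2 w - 2 \right)}}{2} + \frac{3 w \sin{\left(2 w \right)}}{4} - \frac{7 w \sin{\left(2 w - 2 \right)}}{4} + \frac{11 \sin{\left(2 w - 2 \right)}}{12}, which is not 0.

d/dw[G] = - \frac{2 w^{3} \sin{\left(2 w - 2 \right)}}{3} + \frac{3 w^{2} \sin{\left(2 w - 2 \right)}}{2} - \frac{7 w \sin{\left(2 w - 2 \right)}}{4} + \frac{11 \sin{\left(2 w - 2 \right)}}{12}
d/dw[G] - f(w) = \frac{2 w^{3} \sin{\left(2 w \right)}}{3} - \frac{2 w^{3} \sin{\left(2 w - 2 \right)}}{3} + \frac{w^{2} \sin{\left(2 w \right)}}{2} + \frac{3 w^{2} \sin{\left(2 w - 2 \right)}}{2} + \frac{3 w \sin{\left(2 w \right)}}{4} - \frac{7 w \sin{\left(2 w - 2 \right)}}{4} + \frac{11 \sin{\left(2 w - 2 \right)}}{12} != 0.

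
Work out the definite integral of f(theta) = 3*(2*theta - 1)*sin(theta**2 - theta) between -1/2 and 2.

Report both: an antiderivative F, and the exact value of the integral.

Antiderivative: F(theta) = -3*cos(theta**2 - theta); value = -3*cos(2) + 3*cos(3/4)

f matches the chain-rule pattern g'(h)*h' with inner function h(theta) = theta**2 - theta; substituting u = h(theta) collapses the integral.
F(theta) = -3*cos(theta**2 - theta) is an antiderivative of f.
Check: d/dtheta[-3*cos(theta**2 - theta)] = 6*theta*sin(theta**2 - theta) - 3*sin(theta**2 - theta), which equals f(theta).
F(2) = -3*cos(2); F(-1/2) = -3*cos(3/4).
Integral = F(2) - F(-1/2) = -3*cos(2) + 3*cos(3/4).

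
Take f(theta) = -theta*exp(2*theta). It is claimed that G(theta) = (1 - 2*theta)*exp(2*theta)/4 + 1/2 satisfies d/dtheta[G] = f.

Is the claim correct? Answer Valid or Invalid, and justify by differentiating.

Valid - the claim checks out under differentiation.

d/dtheta[G] = -theta*exp(2*theta)
This equals f(theta) exactly, so the claim holds.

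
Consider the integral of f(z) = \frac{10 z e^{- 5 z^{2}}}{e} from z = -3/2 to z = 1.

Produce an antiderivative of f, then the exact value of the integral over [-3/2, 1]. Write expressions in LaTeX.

f matches the chain-rule pattern g'(h)*h' with inner function h(z) = - 5 z^{2} - 1; substituting u = h(z) collapses the integral.
F(z) = - \frac{e^{- 5 z^{2}}}{e} is an antiderivative of f.
Check: d/dz[- \frac{e^{- 5 z^{2}}}{e}] = \frac{10 z e^{- 5 z^{2}}}{e} = f(z).
F(1) = - \frac{1}{e^{6}}; F(-3/2) = - \frac{1}{e^{\frac{49}{4}}}.
Integral = F(1) - F(-3/2) = - \frac{1}{e^{6}} + e^{- \frac{49}{4}}.

Antiderivative: F(z) = - \frac{e^{- 5 z^{2}}}{e}; value = - \frac{1}{e^{6}} + e^{- \frac{49}{4}}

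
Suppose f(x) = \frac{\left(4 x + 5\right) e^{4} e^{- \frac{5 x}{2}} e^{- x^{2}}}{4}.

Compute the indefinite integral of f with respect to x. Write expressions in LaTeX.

The substitution u = - x^{2} - \frac{5 x}{2} + 4 works: f is exactly (dF/du)*(du/dx) for that inner function.
Check: d/dx[- \frac{e^{4} e^{- \frac{5 x}{2}} e^{- x^{2}}}{2}] = \frac{\left(4 x e^{4} + 5 e^{4}\right) e^{- \frac{5 x}{2}} e^{- x^{2}}}{4}, which equals f(x).

F(x) = - \frac{e^{4} e^{- \frac{5 x}{2}} e^{- x^{2}}}{2} + C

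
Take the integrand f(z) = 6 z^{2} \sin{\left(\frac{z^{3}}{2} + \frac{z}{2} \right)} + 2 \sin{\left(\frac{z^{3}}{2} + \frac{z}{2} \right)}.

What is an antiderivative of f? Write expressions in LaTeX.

An antiderivative is F(z) = - 4 \cos{\left(\frac{z^{3}}{2} + \frac{z}{2} \right)}.

The substitution u = \frac{z^{3}}{2} + \frac{z}{2} works: f is exactly (dF/du)*(du/dz) for that inner function.
Check: d/dz[- 4 \cos{\left(\frac{z^{3}}{2} + \frac{z}{2} \right)}] = 6 z^{2} \sin{\left(\frac{z^{3}}{2} + \frac{z}{2} \right)} + 2 \sin{\left(\frac{z^{3}}{2} + \frac{z}{2} \right)} = f(z).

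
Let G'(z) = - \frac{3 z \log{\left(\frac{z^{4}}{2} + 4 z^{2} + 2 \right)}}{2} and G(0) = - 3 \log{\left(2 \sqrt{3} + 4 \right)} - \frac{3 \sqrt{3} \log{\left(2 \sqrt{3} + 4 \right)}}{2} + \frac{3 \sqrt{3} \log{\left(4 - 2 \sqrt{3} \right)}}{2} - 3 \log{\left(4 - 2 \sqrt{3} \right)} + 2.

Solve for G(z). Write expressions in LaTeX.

G(z) = - \frac{3 z^{2} \log{\left(\frac{z^{4}}{2} + 4 z^{2} + 2 \right)}}{4} + \frac{3 z^{2}}{2} - 3 \log{\left(z^{2} - 2 \sqrt{3} + 4 \right)} + \frac{3 \sqrt{3} \log{\left(z^{2} - 2 \sqrt{3} + 4 \right)}}{2} - 3 \log{\left(z^{2} + 2 \sqrt{3} + 4 \right)} - \frac{3 \sqrt{3} \log{\left(z^{2} + 2 \sqrt{3} + 4 \right)}}{2} + 2

Whatever form G(z) takes, its d/dz must return the stated G'(z).
A general antiderivative is - \frac{3 z^{2} \log{\left(\frac{z^{4}}{2} + 4 z^{2} + 2 \right)}}{4} + \frac{3 z^{2}}{2} + \left(-3 + \frac{3 \sqrt{3}}{2}\right) \log{\left(z^{2} - 2 \sqrt{3} + 4 \right)} + \left(-3 - \frac{3 \sqrt{3}}{2}\right) \log{\left(z^{2} + 2 \sqrt{3} + 4 \right)} + C.
The condition gives C = - 3 \log{\left(2 \sqrt{3} + 4 \right)} - \frac{3 \sqrt{3} \log{\left(2 \sqrt{3} + 4 \right)}}{2} + \frac{3 \sqrt{3} \log{\left(4 - 2 \sqrt{3} \right)}}{2} - 3 \log{\left(4 - 2 \sqrt{3} \right)} + 2 - (- 3 \log{\left(2 \sqrt{3} + 4 \right)} - \frac{3 \sqrt{3} \log{\left(2 \sqrt{3} + 4 \right)}}{2} + \frac{3 \sqrt{3} \log{\left(4 - 2 \sqrt{3} \right)}}{2} - 3 \log{\left(4 - 2 \sqrt{3} \right)}) = 2.
So G(z) = - \frac{3 z^{2} \log{\left(\frac{z^{4}}{2} + 4 z^{2} + 2 \right)}}{4} + \frac{3 z^{2}}{2} - 3 \log{\left(z^{2} - 2 \sqrt{3} + 4 \right)} + \frac{3 \sqrt{3} \log{\left(z^{2} - 2 \sqrt{3} + 4 \right)}}{2} - 3 \log{\left(z^{2} + 2 \sqrt{3} + 4 \right)} - \frac{3 \sqrt{3} \log{\left(z^{2} + 2 \sqrt{3} + 4 \right)}}{2} + 2.
Check: d/dz[- \frac{3 z^{2} \log{\left(\frac{z^{4}}{2} + 4 z^{2} + 2 \right)}}{4} + \frac{3 z^{2}}{2} - 3 \log{\left(z^{2} - 2 \sqrt{3} + 4 \right)} + \frac{3 \sqrt{3} \log{\left(z^{2} - 2 \sqrt{3} + 4 \right)}}{2} - 3 \log{\left(z^{2} + 2 \sqrt{3} + 4 \right)} - \frac{3 \sqrt{3} \log{\left(z^{2} + 2 \sqrt{3} + 4 \right)}}{2} + 2] = - \frac{3 z \log{\left(\frac{z^{4}}{2} + 4 z^{2} + 2 \right)}}{2} = G'(z).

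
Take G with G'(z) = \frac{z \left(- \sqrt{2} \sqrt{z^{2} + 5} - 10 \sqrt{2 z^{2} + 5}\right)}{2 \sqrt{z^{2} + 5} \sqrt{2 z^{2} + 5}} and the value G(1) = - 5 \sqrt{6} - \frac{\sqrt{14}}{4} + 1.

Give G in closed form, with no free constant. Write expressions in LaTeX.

G(z) = \frac{\sqrt{2} \left(- 10 \sqrt{2} \sqrt{z^{2} + 5} - \sqrt{2 z^{2} + 5} + 2 \sqrt{2}\right)}{4}

For G(z) to be correct, d/dz[G] must agree with the stated G'(z) identically.
A general antiderivative is - \frac{\sqrt{z^{2} + \frac{5}{2}}}{2} - 5 \sqrt{z^{2} + 5} + C.
The condition gives C = - 5 \sqrt{6} - \frac{\sqrt{14}}{4} + 1 - (- 5 \sqrt{6} - \frac{\sqrt{14}}{4}) = 1.
So G(z) = \frac{\sqrt{2} \left(- 10 \sqrt{2} \sqrt{z^{2} + 5} - \sqrt{2 z^{2} + 5} + 2 \sqrt{2}\right)}{4}.
Check: d/dz[\frac{\sqrt{2} \left(- 10 \sqrt{2} \sqrt{z^{2} + 5} - \sqrt{2 z^{2} + 5} + 2 \sqrt{2}\right)}{4}] = \frac{- \sqrt{2} z \sqrt{z^{2} + 5} - 10 z \sqrt{2 z^{2} + 5}}{2 \sqrt{z^{2} + 5} \sqrt{2 z^{2} + 5}}, which equals G'(z).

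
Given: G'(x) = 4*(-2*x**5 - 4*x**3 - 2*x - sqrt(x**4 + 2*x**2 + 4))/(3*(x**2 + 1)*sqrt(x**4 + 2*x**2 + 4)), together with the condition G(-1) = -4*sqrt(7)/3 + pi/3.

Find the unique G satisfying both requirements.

A first test for any G(x): its x-derivative must equal the given G'(x).
A general antiderivative is -4*sqrt(x**4 + 2*x**2 + 4)/3 - 4*atan(x)/3 + C.
The condition gives C = -4*sqrt(7)/3 + pi/3 - (-4*sqrt(7)/3 + pi/3) = 0.
So G(x) = 4*(-sqrt(x**4 + 2*x**2 + 4) - atan(x))/3.
Check: d/dx[4*(-sqrt(x**4 + 2*x**2 + 4) - atan(x))/3] = (-8*x**5 - 16*x**3 - 8*x - 4*sqrt(x**4 + 2*x**2 + 4))/(3*x**2*sqrt(x**4 + 2*x**2 + 4) + 3*sqrt(x**4 + 2*x**2 + 4)), which equals G'(x).

G(x) = 4*(-sqrt(x**4 + 2*x**2 + 4) - atan(x))/3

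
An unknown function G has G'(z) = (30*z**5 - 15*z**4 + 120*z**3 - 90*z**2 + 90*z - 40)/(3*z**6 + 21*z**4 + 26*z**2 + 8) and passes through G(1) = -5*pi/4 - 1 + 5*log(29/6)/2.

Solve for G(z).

A first test for any G(z): its z-derivative must equal the given G'(z).
A general antiderivative is 5*log(z**4/2 + 3*z**2 + 4/3)/2 - 5*atan(z) + C.
The condition gives C = -5*pi/4 - 1 + 5*log(29/6)/2 - (-5*pi/4 + 5*log(29/6)/2) = -1.
So G(z) = (5*log(z**4/2 + 3*z**2 + 4/3) - 10*atan(z) - 2)/2.
Check: d/dz[(5*log(z**4/2 + 3*z**2 + 4/3) - 10*atan(z) - 2)/2] = (30*z**5 - 15*z**4 + 120*z**3 - 90*z**2 + 90*z - 40)/(3*z**6 + 21*z**4 + 26*z**2 + 8) = G'(z).

G(z) = (5*log(z**4/2 + 3*z**2 + 4/3) - 10*atan(z) - 2)/2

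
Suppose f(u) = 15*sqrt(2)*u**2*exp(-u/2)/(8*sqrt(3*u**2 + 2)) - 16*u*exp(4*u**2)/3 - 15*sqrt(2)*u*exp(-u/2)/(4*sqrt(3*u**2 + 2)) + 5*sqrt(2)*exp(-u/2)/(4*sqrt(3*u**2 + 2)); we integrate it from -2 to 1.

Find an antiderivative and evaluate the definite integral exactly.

Antiderivative: F(u) = -5*sqrt(3*u**2/2 + 1)*exp(-u/2)/2 - 2*exp(4*u**2)/3; value = -2*exp(4)/3 - 5*sqrt(10)*exp(-1/2)/4 + 5*sqrt(7)*exp(1)/2 + 2*exp(16)/3

The integrand splits into summands that can be handled one at a time.
F(u) = -5*sqrt(3*u**2/2 + 1)*exp(-u/2)/2 - 2*exp(4*u**2)/3 is an antiderivative of f.
Check: d/du[-5*sqrt(3*u**2/2 + 1)*exp(-u/2)/2 - 2*exp(4*u**2)/3] = sqrt(2)*(45*u**2*exp(u/2) - 64*sqrt(2)*u*sqrt(3*u**2 + 2)*exp(u)*exp(4*u**2) - 90*u*exp(u/2) + 30*exp(u/2))*exp(-u)/(24*sqrt(3*u**2 + 2)), which equals f(u).
F(1) = -2*exp(4)/3 - 5*sqrt(10)*exp(-1/2)/4; F(-2) = -2*exp(16)/3 - 5*sqrt(7)*exp(1)/2.
Integral = F(1) - F(-2) = -2*exp(4)/3 - 5*sqrt(10)*exp(-1/2)/4 + 5*sqrt(7)*exp(1)/2 + 2*exp(16)/3.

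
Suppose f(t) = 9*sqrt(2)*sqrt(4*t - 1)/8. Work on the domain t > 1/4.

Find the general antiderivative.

F(t) = 3*sqrt(2)*(4*t - 1)**(3/2)/16 + C

A candidate is checked by its d/dt: the result must match f(t).
Check: d/dt[3*sqrt(2)*(4*t - 1)**(3/2)/16] = 9*sqrt(2)*sqrt(4*t - 1)/8 = f(t).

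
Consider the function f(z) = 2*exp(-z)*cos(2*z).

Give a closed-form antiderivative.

An antiderivative is F(z) = (4*sin(2*z) - 2*cos(2*z))*exp(-z)/5.

Any candidate F(z) must reproduce f(z) exactly when differentiated.
Check: d/dz[(4*sin(2*z) - 2*cos(2*z))*exp(-z)/5] = 2*exp(-z)*cos(2*z) = f(z).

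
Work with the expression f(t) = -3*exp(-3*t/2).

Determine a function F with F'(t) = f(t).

An antiderivative is F(t) = 2*exp(-3*t/2).

Any candidate F(t) must reproduce f(t) exactly when differentiated.
Check: d/dt[2*exp(-3*t/2)] = -3*exp(-3*t/2) = f(t).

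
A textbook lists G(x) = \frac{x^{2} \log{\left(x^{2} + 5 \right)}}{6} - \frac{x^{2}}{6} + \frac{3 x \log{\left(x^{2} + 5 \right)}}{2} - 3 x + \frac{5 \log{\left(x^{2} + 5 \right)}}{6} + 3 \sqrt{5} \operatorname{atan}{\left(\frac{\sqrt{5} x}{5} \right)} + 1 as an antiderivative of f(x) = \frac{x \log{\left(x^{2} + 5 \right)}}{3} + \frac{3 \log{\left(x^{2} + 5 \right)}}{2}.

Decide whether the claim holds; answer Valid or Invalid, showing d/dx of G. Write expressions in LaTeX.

Valid. The derivative of G reproduces f.

d/dx[G] = \frac{x \log{\left(x^{2} + 5 \right)}}{3} + \frac{3 \log{\left(x^{2} + 5 \right)}}{2}
This equals f(x) exactly, so the claim holds.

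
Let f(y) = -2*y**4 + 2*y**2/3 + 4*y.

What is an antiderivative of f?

The integrand splits into summands that can be handled one at a time.
Check: d/dy[-2*y**2*(9*y**3 - 5*y - 45)/45] = -2*y**4 + 2*y**2/3 + 4*y = f(y).

An antiderivative is F(y) = -2*y**2*(9*y**3 - 5*y - 45)/45.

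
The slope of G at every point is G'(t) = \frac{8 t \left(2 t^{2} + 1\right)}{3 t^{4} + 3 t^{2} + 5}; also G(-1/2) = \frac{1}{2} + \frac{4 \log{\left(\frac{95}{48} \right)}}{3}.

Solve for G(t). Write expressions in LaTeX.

The substitution u = t^{4} + t^{2} + \frac{5}{3} works: G'(t) is exactly (dG/du)*(du/dt) for that inner function.
A general antiderivative is \frac{4 \log{\left(t^{4} + t^{2} + \frac{5}{3} \right)}}{3} + C.
The condition gives C = \frac{1}{2} + \frac{4 \log{\left(\frac{95}{48} \right)}}{3} - (\frac{4 \log{\left(\frac{95}{48} \right)}}{3}) = \frac{1}{2}.
So G(t) = \frac{8 \log{\left(t^{4} + t^{2} + \frac{5}{3} \right)} + 3}{6}.
Check: d/dt[\frac{8 \log{\left(t^{4} + t^{2} + \frac{5}{3} \right)} + 3}{6}] = \frac{16 t^{3} + 8 t}{3 t^{4} + 3 t^{2} + 5}, which equals G'(t).

G(t) = \frac{8 \log{\left(t^{4} + t^{2} + \frac{5}{3} \right)} + 3}{6}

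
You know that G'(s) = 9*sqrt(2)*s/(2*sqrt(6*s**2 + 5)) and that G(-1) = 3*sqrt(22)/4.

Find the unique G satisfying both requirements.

G'(s) matches the chain-rule pattern g'(h)*h' with inner function h(s) = 3*s**2 + 5/2; substituting u = h(s) collapses the integral.
A general antiderivative is 3*sqrt(3*s**2 + 5/2)/2 + C.
The condition gives C = 3*sqrt(22)/4 - (3*sqrt(22)/4) = 0.
So G(s) = 3*sqrt(2)*sqrt(6*s**2 + 5)/4.
Check: d/ds[3*sqrt(2)*sqrt(6*s**2 + 5)/4] = 9*sqrt(2)*s/(2*sqrt(6*s**2 + 5)) = G'(s).

G(s) = 3*sqrt(2)*sqrt(6*s**2 + 5)/4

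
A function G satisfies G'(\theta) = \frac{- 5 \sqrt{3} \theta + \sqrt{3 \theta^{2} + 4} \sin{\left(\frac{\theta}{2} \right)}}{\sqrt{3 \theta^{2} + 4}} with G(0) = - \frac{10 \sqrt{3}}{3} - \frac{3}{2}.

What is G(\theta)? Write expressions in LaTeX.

G(\theta) = - 5 \sqrt{\theta^{2} + \frac{4}{3}} - 2 \cos{\left(\frac{\theta}{2} \right)} + \frac{1}{2}

A first test for any G(\theta): its \theta-derivative must equal the given G'(\theta).
A general antiderivative is - 5 \sqrt{\theta^{2} + \frac{4}{3}} - 2 \cos{\left(\frac{\theta}{2} \right)} + C.
The condition gives C = - \frac{10 \sqrt{3}}{3} - \frac{3}{2} - (- \frac{10 \sqrt{3}}{3} - 2) = \frac{1}{2}.
So G(\theta) = - 5 \sqrt{\theta^{2} + \frac{4}{3}} - 2 \cos{\left(\frac{\theta}{2} \right)} + \frac{1}{2}.
Check: d/d\theta[- 5 \sqrt{\theta^{2} + \frac{4}{3}} - 2 \cos{\left(\frac{\theta}{2} \right)} + \frac{1}{2}] = \frac{- 5 \sqrt{3} \theta + \sqrt{3 \theta^{2} + 4} \sin{\left(\frac{\theta}{2} \right)}}{\sqrt{3 \theta^{2} + 4}} = G'(\theta).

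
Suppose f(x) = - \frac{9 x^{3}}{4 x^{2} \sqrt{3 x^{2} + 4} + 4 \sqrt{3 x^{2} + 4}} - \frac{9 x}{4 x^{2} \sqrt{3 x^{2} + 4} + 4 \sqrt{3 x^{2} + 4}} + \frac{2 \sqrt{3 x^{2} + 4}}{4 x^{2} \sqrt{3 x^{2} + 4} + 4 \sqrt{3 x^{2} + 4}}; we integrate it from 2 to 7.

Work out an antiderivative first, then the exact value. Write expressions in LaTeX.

Antiderivative: F(x) = - \frac{3 \sqrt{3 x^{2} + 4}}{4} + \frac{\operatorname{atan}{\left(x \right)}}{2}; value = - \frac{3 \sqrt{151}}{4} - \frac{\operatorname{atan}{\left(2 \right)}}{2} + \frac{\operatorname{atan}{\left(7 \right)}}{2} + 3

The integrand splits into summands that can be handled one at a time.
F(x) = - \frac{3 \sqrt{3 x^{2} + 4}}{4} + \frac{\operatorname{atan}{\left(x \right)}}{2} is an antiderivative of f.
Check: d/dx[- \frac{3 \sqrt{3 x^{2} + 4}}{4} + \frac{\operatorname{atan}{\left(x \right)}}{2}] = \frac{- 9 x^{3} - 9 x + 2 \sqrt{3 x^{2} + 4}}{4 x^{2} \sqrt{3 x^{2} + 4} + 4 \sqrt{3 x^{2} + 4}}, which equals f(x).
F(7) = - \frac{3 \sqrt{151}}{4} + \frac{\operatorname{atan}{\left(7 \right)}}{2}; F(2) = -3 + \frac{\operatorname{atan}{\left(2 \right)}}{2}.
Integral = F(7) - F(2) = - \frac{3 \sqrt{151}}{4} - \frac{\operatorname{atan}{\left(2 \right)}}{2} + \frac{\operatorname{atan}{\left(7 \right)}}{2} + 3.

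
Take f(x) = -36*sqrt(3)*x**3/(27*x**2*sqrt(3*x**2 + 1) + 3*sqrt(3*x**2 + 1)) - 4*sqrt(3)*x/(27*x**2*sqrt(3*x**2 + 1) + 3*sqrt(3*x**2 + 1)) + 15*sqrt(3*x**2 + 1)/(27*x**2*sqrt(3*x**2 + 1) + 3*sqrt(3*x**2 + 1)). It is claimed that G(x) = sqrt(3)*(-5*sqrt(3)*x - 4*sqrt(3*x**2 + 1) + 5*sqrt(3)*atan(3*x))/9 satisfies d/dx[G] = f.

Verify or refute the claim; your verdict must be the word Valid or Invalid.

d/dx[G] = (-36*sqrt(3)*x**3 - 45*x**2*sqrt(3*x**2 + 1) - 4*sqrt(3)*x + 10*sqrt(3*x**2 + 1))/(27*x**2*sqrt(3*x**2 + 1) + 3*sqrt(3*x**2 + 1))
d/dx[G] - f(x) = -5/3 != 0.

Invalid: d/dx[G] - f = -5/3, which is not 0.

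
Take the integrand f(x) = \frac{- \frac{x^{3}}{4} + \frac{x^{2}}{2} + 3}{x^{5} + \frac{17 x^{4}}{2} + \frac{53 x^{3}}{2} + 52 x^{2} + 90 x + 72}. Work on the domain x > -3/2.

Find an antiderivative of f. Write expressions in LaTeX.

An antiderivative is F(x) = \frac{53 \log{\left(x + \frac{3}{2} \right)}}{250} - \frac{19 \log{\left(x + 3 \right)}}{26} + \frac{27 \log{\left(x + 4 \right)}}{50} - \frac{69 \log{\left(x^{2} + 4 \right)}}{6500} + \frac{29 \operatorname{atan}{\left(\frac{x}{2} \right)}}{1625}.

The denominator factors as 2 \left(x + 3\right) \left(x + 4\right) \left(2 x + 3\right) \left(x^{2} + 4\right); partial fractions split f into directly integrable pieces: - \frac{69 x - 116}{3250 \left(x^{2} + 4\right)} + \frac{53}{125 \left(2 x + 3\right)} + \frac{27}{50 \left(x + 4\right)} - \frac{19}{26 \left(x + 3\right)}.
Check: d/dx[\frac{53 \log{\left(x + \frac{3}{2} \right)}}{250} - \frac{19 \log{\left(x + 3 \right)}}{26} + \frac{27 \log{\left(x + 4 \right)}}{50} - \frac{69 \log{\left(x^{2} + 4 \right)}}{6500} + \frac{29 \operatorname{atan}{\left(\frac{x}{2} \right)}}{1625}] = \frac{- x^{3} + 2 x^{2} + 12}{4 x^{5} + 34 x^{4} + 106 x^{3} + 208 x^{2} + 360 x + 288}, which equals f(x).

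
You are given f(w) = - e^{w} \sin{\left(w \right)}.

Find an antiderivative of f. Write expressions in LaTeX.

An antiderivative is F(w) = - \frac{e^{w} \sin{\left(w \right)}}{2} + \frac{e^{w} \cos{\left(w \right)}}{2}.

For F(w) to be correct the identity F'(w) - f(w) = 0 must hold.
Check: d/dw[- \frac{e^{w} \sin{\left(w \right)}}{2} + \frac{e^{w} \cos{\left(w \right)}}{2}] = - e^{w} \sin{\left(w \right)} = f(w).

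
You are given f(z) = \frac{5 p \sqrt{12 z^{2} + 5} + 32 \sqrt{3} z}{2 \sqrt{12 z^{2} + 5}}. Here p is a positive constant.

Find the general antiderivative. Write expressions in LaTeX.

Recover f(z) by differentiating a candidate F(z); any mismatch rules it out.
Check: d/dz[\frac{\sqrt{3} \left(5 \sqrt{3} p z + 8 \sqrt{12 z^{2} + 5}\right)}{6}] = \frac{5 p \sqrt{12 z^{2} + 5} + 32 \sqrt{3} z}{2 \sqrt{12 z^{2} + 5}} = f(z).

F(z) = \frac{\sqrt{3} \left(5 \sqrt{3} p z + 8 \sqrt{12 z^{2} + 5}\right)}{6} + C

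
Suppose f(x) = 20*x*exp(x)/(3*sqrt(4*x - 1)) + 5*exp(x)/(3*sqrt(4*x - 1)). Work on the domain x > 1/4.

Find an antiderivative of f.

f has the shape u'v + uv' for u = 5*sqrt(4*x - 1)/3 and v = exp(x) — it is the derivative of the product u*v.
Check: d/dx[5*sqrt(4*x - 1)*exp(x)/3] = (20*x*exp(x) + 5*exp(x))/(3*sqrt(4*x - 1)), which equals f(x).

An antiderivative is F(x) = 5*sqrt(4*x - 1)*exp(x)/3.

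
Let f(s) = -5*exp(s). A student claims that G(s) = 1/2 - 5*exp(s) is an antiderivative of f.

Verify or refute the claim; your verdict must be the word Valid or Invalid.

Valid - differentiating G returns exactly f.

d/ds[G] = -5*exp(s)
This equals f(s) exactly, so the claim holds.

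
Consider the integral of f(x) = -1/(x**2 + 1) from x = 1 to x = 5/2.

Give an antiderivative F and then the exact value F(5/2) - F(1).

Any candidate F(x) must reproduce f(x) exactly when differentiated.
F(x) = -atan(x) is an antiderivative of f.
Check: d/dx[-atan(x)] = -1/(x**2 + 1) = f(x).
F(5/2) = -atan(5/2); F(1) = -pi/4.
Integral = F(5/2) - F(1) = -atan(5/2) + pi/4.

Antiderivative: F(x) = -atan(x); value = -atan(5/2) + pi/4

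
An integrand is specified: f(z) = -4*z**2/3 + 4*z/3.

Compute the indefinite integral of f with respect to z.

The integrand splits into summands that can be handled one at a time.
Check: d/dz[-2*z**2*(2*z - 3)/9] = -4*z**2/3 + 4*z/3 = f(z).

F(z) = -2*z**2*(2*z - 3)/9 + C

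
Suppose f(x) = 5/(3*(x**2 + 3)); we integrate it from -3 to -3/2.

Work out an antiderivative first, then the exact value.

Antiderivative: F(x) = 5*sqrt(3)*atan(sqrt(3)*x/3)/9; value = -5*sqrt(3)*atan(sqrt(3)/2)/9 + 5*sqrt(3)*pi/27

An antiderivative F(x) passes only if d/dx[F] lands on f(x) exactly.
F(x) = 5*sqrt(3)*atan(sqrt(3)*x/3)/9 is an antiderivative of f.
Check: d/dx[5*sqrt(3)*atan(sqrt(3)*x/3)/9] = 5/(3*x**2 + 9), which equals f(x).
F(-3/2) = -5*sqrt(3)*atan(sqrt(3)/2)/9; F(-3) = -5*sqrt(3)*pi/27.
Integral = F(-3/2) - F(-3) = -5*sqrt(3)*atan(sqrt(3)/2)/9 + 5*sqrt(3)*pi/27.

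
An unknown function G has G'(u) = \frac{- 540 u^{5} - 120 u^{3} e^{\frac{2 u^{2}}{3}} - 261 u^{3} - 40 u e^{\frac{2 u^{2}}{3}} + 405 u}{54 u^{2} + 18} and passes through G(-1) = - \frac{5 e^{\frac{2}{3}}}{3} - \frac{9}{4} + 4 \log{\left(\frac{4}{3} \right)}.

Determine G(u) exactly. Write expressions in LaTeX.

G(u) = \frac{- 30 u^{4} - 9 u^{2} - 20 e^{\frac{2 u^{2}}{3}} + 48 \log{\left(u^{2} + \frac{1}{3} \right)} + 12}{12}

Recover the given G'(u) by differentiating a candidate G(u); any mismatch rules it out.
A general antiderivative is - \frac{5 u^{4}}{2} - \frac{3 u^{2}}{4} - \frac{5 e^{\frac{2 u^{2}}{3}}}{3} + 4 \log{\left(u^{2} + \frac{1}{3} \right)} + C.
The condition gives C = - \frac{5 e^{\frac{2}{3}}}{3} - \frac{9}{4} + 4 \log{\left(\frac{4}{3} \right)} - (- \frac{13}{4} - \frac{5 e^{\frac{2}{3}}}{3} + 4 \log{\left(\frac{4}{3} \right)}) = 1.
So G(u) = \frac{- 30 u^{4} - 9 u^{2} - 20 e^{\frac{2 u^{2}}{3}} + 48 \log{\left(u^{2} + \frac{1}{3} \right)} + 12}{12}.
Check: d/du[\frac{- 30 u^{4} - 9 u^{2} - 20 e^{\frac{2 u^{2}}{3}} + 48 \log{\left(u^{2} + \frac{1}{3} \right)} + 12}{12}] = \frac{- 540 u^{5} - 120 u^{3} e^{\frac{2 u^{2}}{3}} - 261 u^{3} - 40 u e^{\frac{2 u^{2}}{3}} + 405 u}{54 u^{2} + 18} = G'(u).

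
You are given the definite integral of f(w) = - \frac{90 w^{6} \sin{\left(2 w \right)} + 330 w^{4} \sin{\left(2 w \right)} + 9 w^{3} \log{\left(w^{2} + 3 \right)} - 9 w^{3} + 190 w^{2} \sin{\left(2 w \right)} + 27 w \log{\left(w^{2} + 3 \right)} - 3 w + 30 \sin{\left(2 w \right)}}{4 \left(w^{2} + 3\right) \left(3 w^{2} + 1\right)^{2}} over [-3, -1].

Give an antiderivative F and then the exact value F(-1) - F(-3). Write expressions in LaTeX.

Antiderivative: F(w) = \frac{5 \cos{\left(2 w \right)}}{4} + \frac{3 \log{\left(w^{2} + 3 \right)}}{24 w^{2} + 8}; value = - \frac{5 \cos{\left(6 \right)}}{4} + \frac{5 \cos{\left(2 \right)}}{4} - \frac{3 \log{\left(12 \right)}}{224} + \frac{3 \log{\left(4 \right)}}{32}

For F(w) to be correct the identity F'(w) - f(w) = 0 must hold.
F(w) = \frac{5 \cos{\left(2 w \right)}}{4} + \frac{3 \log{\left(w^{2} + 3 \right)}}{24 w^{2} + 8} is an antiderivative of f.
Check: d/dw[\frac{5 \cos{\left(2 w \right)}}{4} + \frac{3 \log{\left(w^{2} + 3 \right)}}{24 w^{2} + 8}] = \frac{- 90 w^{6} \sin{\left(2 w \right)} - 330 w^{4} \sin{\left(2 w \right)} - 9 w^{3} \log{\left(w^{2} + 3 \right)} + 9 w^{3} - 190 w^{2} \sin{\left(2 w \right)} - 27 w \log{\left(w^{2} + 3 \right)} + 3 w - 30 \sin{\left(2 w \right)}}{36 w^{6} + 132 w^{4} + 76 w^{2} + 12}, which equals f(w).
F(-1) = \frac{5 \cos{\left(2 \right)}}{4} + \frac{3 \log{\left(4 \right)}}{32}; F(-3) = \frac{3 \log{\left(12 \right)}}{224} + \frac{5 \cos{\left(6 \right)}}{4}.
Integral = F(-1) - F(-3) = - \frac{5 \cos{\left(6 \right)}}{4} + \frac{5 \cos{\left(2 \right)}}{4} - \frac{3 \log{\left(12 \right)}}{224} + \frac{3 \log{\left(4 \right)}}{32}.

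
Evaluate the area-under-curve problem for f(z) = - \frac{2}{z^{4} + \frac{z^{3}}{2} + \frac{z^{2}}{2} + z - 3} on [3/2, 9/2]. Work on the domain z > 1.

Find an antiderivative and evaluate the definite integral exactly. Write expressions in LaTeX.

The denominator factors as \left(z - 1\right) \left(2 z + 3\right) \left(z^{2} + 2\right); partial fractions split f into directly integrable pieces: \frac{4 \left(z + 7\right)}{51 \left(z^{2} + 2\right)} + \frac{32}{85 \left(2 z + 3\right)} - \frac{4}{15 \left(z - 1\right)}.
F(z) = - \frac{4 \log{\left(z - 1 \right)}}{15} + \frac{16 \log{\left(z + \frac{3}{2} \right)}}{85} + \frac{2 \log{\left(z^{2} + 2 \right)}}{51} + \frac{14 \sqrt{2} \operatorname{atan}{\left(\frac{\sqrt{2} z}{2} \right)}}{51} is an antiderivative of f.
Check: d/dz[- \frac{4 \log{\left(z - 1 \right)}}{15} + \frac{16 \log{\left(z + \frac{3}{2} \right)}}{85} + \frac{2 \log{\left(z^{2} + 2 \right)}}{51} + \frac{14 \sqrt{2} \operatorname{atan}{\left(\frac{\sqrt{2} z}{2} \right)}}{51}] = - \frac{4}{2 z^{4} + z^{3} + z^{2} + 2 z - 6}, which equals f(z).
F(9/2) = - \frac{4 \log{\left(\frac{7}{2} \right)}}{15} + \frac{2 \log{\left(\frac{89}{4} \right)}}{51} + \frac{16 \log{\left(6 \right)}}{85} + \frac{14 \sqrt{2} \operatorname{atan}{\left(\frac{9 \sqrt{2}}{4} \right)}}{51}; F(3/2) = \frac{2 \log{\left(\frac{17}{4} \right)}}{51} + \frac{4 \log{\left(2 \right)}}{15} + \frac{16 \log{\left(3 \right)}}{85} + \frac{14 \sqrt{2} \operatorname{atan}{\left(\frac{3 \sqrt{2}}{4} \right)}}{51}.
Integral = F(9/2) - F(3/2) = - \frac{4 \log{\left(\frac{7}{2} \right)}}{15} - \frac{14 \sqrt{2} \operatorname{atan}{\left(\frac{3 \sqrt{2}}{4} \right)}}{51} - \frac{16 \log{\left(3 \right)}}{85} - \frac{4 \log{\left(2 \right)}}{15} - \frac{2 \log{\left(\frac{17}{4} \right)}}{51} + \frac{2 \log{\left(\frac{89}{4} \right)}}{51} + \frac{16 \log{\left(6 \right)}}{85} + \frac{14 \sqrt{2} \operatorname{atan}{\left(\frac{9 \sqrt{2}}{4} \right)}}{51}.

Antiderivative: F(z) = - \frac{4 \log{\left(z - 1 \right)}}{15} + \frac{16 \log{\left(z + \frac{3}{2} \right)}}{85} + \frac{2 \log{\left(z^{2} + 2 \right)}}{51} + \frac{14 \sqrt{2} \operatorname{atan}{\left(\frac{\sqrt{2} z}{2} \right)}}{51}; value = - \frac{4 \log{\left(\frac{7}{2} \right)}}{15} - \frac{14 \sqrt{2} \operatorname{atan}{\left(\frac{3 \sqrt{2}}{4} \right)}}{51} - \frac{16 \log{\left(3 \right)}}{85} - \frac{4 \log{\left(2 \right)}}{15} - \frac{2 \log{\left(\frac{17}{4} \right)}}{51} + \frac{2 \log{\left(\frac{89}{4} \right)}}{51} + \frac{16 \log{\left(6 \right)}}{85} + \frac{14 \sqrt{2} \operatorname{atan}{\left(\frac{9 \sqrt{2}}{4} \right)}}{51}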